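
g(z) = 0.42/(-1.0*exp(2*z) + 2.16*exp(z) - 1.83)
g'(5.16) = 0.00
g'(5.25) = 0.00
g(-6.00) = -0.23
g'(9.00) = 0.00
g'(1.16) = 0.22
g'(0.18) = 0.26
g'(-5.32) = -0.00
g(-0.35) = -0.52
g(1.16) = -0.08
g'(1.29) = 0.15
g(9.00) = 0.00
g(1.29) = -0.06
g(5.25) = -0.00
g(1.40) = -0.04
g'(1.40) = 0.11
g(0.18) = -0.62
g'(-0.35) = -0.34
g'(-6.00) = 0.00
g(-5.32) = -0.23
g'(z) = 0.42*(2.0*exp(2*z) - 2.16*exp(z))/(-1.0*exp(2*z) + 2.16*exp(z) - 1.83)^2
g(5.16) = -0.00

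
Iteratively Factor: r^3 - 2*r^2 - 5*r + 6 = (r - 3)*(r^2 + r - 2) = (r - 3)*(r - 1)*(r + 2)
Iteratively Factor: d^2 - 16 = (d + 4)*(d - 4)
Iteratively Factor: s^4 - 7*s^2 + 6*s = (s - 2)*(s^3 + 2*s^2 - 3*s) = s*(s - 2)*(s^2 + 2*s - 3) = s*(s - 2)*(s + 3)*(s - 1)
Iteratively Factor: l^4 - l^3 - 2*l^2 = (l)*(l^3 - l^2 - 2*l) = l^2*(l^2 - l - 2) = l^2*(l + 1)*(l - 2)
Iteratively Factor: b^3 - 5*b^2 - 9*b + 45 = (b - 5)*(b^2 - 9) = (b - 5)*(b - 3)*(b + 3)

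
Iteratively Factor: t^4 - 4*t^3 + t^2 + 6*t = (t - 3)*(t^3 - t^2 - 2*t) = (t - 3)*(t + 1)*(t^2 - 2*t) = (t - 3)*(t - 2)*(t + 1)*(t)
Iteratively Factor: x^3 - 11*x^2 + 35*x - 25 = (x - 5)*(x^2 - 6*x + 5) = (x - 5)*(x - 1)*(x - 5)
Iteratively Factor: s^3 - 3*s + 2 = (s - 1)*(s^2 + s - 2) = (s - 1)^2*(s + 2)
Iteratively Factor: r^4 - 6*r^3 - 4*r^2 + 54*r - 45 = (r - 5)*(r^3 - r^2 - 9*r + 9) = (r - 5)*(r - 1)*(r^2 - 9) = (r - 5)*(r - 1)*(r + 3)*(r - 3)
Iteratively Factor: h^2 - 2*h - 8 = (h - 4)*(h + 2)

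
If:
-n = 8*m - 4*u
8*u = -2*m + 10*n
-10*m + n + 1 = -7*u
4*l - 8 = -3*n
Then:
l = 353/163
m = -16/163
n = -36/163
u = -41/163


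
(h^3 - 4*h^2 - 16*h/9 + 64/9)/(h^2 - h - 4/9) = (3*h^2 - 8*h - 16)/(3*h + 1)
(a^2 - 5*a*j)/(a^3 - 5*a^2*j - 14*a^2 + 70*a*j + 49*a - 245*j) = a/(a^2 - 14*a + 49)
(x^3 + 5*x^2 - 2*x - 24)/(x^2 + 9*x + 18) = (x^2 + 2*x - 8)/(x + 6)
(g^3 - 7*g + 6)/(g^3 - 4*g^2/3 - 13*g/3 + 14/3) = 3*(g^2 + g - 6)/(3*g^2 - g - 14)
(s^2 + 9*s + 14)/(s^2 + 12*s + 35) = (s + 2)/(s + 5)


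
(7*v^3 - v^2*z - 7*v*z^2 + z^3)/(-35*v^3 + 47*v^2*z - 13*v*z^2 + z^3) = (v + z)/(-5*v + z)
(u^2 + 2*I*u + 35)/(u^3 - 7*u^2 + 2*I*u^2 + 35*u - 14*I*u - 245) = 1/(u - 7)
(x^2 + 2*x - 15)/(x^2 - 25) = (x - 3)/(x - 5)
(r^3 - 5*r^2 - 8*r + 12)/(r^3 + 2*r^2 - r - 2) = (r - 6)/(r + 1)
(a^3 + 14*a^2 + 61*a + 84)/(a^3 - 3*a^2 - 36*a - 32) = (a^2 + 10*a + 21)/(a^2 - 7*a - 8)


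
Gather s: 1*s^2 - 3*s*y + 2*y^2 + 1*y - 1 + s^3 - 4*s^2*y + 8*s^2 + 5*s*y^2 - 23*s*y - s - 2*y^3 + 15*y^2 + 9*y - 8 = s^3 + s^2*(9 - 4*y) + s*(5*y^2 - 26*y - 1) - 2*y^3 + 17*y^2 + 10*y - 9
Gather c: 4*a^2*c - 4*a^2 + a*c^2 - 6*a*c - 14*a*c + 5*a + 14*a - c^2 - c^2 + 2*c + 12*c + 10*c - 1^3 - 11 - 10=-4*a^2 + 19*a + c^2*(a - 2) + c*(4*a^2 - 20*a + 24) - 22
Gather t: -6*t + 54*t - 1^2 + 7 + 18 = 48*t + 24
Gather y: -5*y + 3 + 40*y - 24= 35*y - 21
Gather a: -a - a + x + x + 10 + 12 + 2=-2*a + 2*x + 24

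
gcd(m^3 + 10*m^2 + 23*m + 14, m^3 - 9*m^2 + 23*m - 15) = 1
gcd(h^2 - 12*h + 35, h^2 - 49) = h - 7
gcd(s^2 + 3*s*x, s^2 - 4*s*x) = s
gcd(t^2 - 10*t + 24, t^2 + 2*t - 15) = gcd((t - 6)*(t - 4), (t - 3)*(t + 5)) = 1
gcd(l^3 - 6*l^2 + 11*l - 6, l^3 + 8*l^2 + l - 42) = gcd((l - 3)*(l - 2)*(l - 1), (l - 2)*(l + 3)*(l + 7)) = l - 2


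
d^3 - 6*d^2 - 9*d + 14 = (d - 7)*(d - 1)*(d + 2)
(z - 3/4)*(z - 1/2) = z^2 - 5*z/4 + 3/8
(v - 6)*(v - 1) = v^2 - 7*v + 6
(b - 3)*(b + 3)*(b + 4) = b^3 + 4*b^2 - 9*b - 36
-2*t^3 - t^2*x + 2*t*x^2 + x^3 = (-t + x)*(t + x)*(2*t + x)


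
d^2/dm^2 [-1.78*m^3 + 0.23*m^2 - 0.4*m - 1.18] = 0.46 - 10.68*m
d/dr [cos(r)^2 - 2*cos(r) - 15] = 2*(1 - cos(r))*sin(r)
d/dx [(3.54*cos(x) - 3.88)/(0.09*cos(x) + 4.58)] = -16.5624*sin(x)/(0.09*cos(x) + 4.58)^2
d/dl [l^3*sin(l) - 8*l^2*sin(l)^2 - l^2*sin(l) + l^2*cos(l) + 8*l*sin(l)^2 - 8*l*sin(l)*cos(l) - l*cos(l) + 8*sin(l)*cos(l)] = l^3*cos(l) + 2*l^2*sin(l) - 8*l^2*sin(2*l) - l^2*cos(l) - l*sin(l) + 8*l*sin(2*l) + 2*l*cos(l) - 8*l - cos(l) + 4*sqrt(2)*cos(2*l + pi/4) + 4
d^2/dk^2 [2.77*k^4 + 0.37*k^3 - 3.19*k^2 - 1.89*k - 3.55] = 33.24*k^2 + 2.22*k - 6.38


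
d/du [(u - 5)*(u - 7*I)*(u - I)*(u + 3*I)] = 4*u^3 + u^2*(-15 - 15*I) + u*(34 + 50*I) - 85 - 21*I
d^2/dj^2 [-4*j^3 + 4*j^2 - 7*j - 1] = 8 - 24*j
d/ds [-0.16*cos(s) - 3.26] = 0.16*sin(s)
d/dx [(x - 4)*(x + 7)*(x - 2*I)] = 3*x^2 + x*(6 - 4*I) - 28 - 6*I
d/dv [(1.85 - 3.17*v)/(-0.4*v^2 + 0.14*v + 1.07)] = (-1.268*v^2 + 1.48*v - 3.6509)/(0.16*v^4 - 0.112*v^3 - 0.8364*v^2 + 0.2996*v + 1.1449)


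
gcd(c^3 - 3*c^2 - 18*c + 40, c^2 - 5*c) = c - 5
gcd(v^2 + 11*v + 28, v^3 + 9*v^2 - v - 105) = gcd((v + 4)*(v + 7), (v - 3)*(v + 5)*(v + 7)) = v + 7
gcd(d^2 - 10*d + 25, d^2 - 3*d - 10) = d - 5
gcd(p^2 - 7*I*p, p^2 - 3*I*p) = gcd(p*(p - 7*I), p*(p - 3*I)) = p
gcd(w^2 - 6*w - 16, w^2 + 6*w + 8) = w + 2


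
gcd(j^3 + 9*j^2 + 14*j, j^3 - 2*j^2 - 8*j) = j^2 + 2*j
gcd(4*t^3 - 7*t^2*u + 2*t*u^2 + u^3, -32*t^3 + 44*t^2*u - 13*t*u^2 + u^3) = t - u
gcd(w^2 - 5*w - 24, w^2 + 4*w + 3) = w + 3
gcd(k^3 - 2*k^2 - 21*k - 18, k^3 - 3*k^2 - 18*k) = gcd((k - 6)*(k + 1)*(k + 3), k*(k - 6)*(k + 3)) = k^2 - 3*k - 18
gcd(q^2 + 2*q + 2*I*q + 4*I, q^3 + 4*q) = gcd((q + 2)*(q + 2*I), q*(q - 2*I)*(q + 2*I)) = q + 2*I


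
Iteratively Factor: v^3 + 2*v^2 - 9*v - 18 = (v - 3)*(v^2 + 5*v + 6) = (v - 3)*(v + 2)*(v + 3)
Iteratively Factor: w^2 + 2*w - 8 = (w + 4)*(w - 2)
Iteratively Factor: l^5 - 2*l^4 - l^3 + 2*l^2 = (l + 1)*(l^4 - 3*l^3 + 2*l^2) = l*(l + 1)*(l^3 - 3*l^2 + 2*l) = l*(l - 1)*(l + 1)*(l^2 - 2*l) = l^2*(l - 1)*(l + 1)*(l - 2)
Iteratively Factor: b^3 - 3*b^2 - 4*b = (b + 1)*(b^2 - 4*b) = b*(b + 1)*(b - 4)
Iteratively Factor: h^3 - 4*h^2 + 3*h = (h - 1)*(h^2 - 3*h) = (h - 3)*(h - 1)*(h)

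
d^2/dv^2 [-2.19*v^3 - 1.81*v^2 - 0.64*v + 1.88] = -13.14*v - 3.62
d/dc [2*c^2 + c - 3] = 4*c + 1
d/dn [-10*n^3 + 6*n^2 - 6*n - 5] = -30*n^2 + 12*n - 6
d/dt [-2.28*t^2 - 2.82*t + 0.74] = -4.56*t - 2.82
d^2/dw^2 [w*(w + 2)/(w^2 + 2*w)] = 0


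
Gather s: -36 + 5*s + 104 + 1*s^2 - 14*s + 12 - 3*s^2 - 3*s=-2*s^2 - 12*s + 80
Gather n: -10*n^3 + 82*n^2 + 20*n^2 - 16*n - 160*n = -10*n^3 + 102*n^2 - 176*n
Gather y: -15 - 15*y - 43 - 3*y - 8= -18*y - 66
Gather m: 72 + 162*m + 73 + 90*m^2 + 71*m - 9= 90*m^2 + 233*m + 136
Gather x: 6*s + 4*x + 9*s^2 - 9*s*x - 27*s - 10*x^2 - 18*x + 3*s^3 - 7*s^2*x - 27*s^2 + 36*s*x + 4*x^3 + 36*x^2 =3*s^3 - 18*s^2 - 21*s + 4*x^3 + 26*x^2 + x*(-7*s^2 + 27*s - 14)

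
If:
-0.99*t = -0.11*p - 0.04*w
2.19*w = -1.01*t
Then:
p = -19.8784878487849*w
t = -2.16831683168317*w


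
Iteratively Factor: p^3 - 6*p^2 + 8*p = (p - 2)*(p^2 - 4*p) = (p - 4)*(p - 2)*(p)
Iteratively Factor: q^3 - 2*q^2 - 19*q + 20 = (q - 1)*(q^2 - q - 20) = (q - 1)*(q + 4)*(q - 5)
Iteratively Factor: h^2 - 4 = (h - 2)*(h + 2)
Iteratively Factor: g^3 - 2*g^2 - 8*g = (g + 2)*(g^2 - 4*g) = g*(g + 2)*(g - 4)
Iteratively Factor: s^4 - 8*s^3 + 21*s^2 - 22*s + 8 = (s - 1)*(s^3 - 7*s^2 + 14*s - 8) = (s - 2)*(s - 1)*(s^2 - 5*s + 4) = (s - 2)*(s - 1)^2*(s - 4)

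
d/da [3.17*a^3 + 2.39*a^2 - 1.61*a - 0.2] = 9.51*a^2 + 4.78*a - 1.61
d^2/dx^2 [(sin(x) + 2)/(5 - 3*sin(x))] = 11*(3*sin(x)^2 + 5*sin(x) - 6)/(3*sin(x) - 5)^3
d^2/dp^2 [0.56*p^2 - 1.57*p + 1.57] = 1.12000000000000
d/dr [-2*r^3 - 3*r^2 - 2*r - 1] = -6*r^2 - 6*r - 2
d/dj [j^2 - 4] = 2*j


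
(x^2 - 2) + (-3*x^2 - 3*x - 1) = -2*x^2 - 3*x - 3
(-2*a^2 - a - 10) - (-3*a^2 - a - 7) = a^2 - 3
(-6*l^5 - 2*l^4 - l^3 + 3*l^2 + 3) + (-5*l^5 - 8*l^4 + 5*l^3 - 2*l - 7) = -11*l^5 - 10*l^4 + 4*l^3 + 3*l^2 - 2*l - 4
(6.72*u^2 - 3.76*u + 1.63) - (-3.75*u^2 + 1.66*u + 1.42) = 10.47*u^2 - 5.42*u + 0.21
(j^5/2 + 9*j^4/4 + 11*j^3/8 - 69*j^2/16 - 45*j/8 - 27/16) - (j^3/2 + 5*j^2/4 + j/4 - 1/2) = j^5/2 + 9*j^4/4 + 7*j^3/8 - 89*j^2/16 - 47*j/8 - 19/16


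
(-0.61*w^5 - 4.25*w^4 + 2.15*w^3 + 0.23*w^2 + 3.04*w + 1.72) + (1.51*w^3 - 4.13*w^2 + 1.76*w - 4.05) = -0.61*w^5 - 4.25*w^4 + 3.66*w^3 - 3.9*w^2 + 4.8*w - 2.33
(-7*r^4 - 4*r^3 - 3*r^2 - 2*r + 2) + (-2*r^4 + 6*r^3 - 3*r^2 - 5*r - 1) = -9*r^4 + 2*r^3 - 6*r^2 - 7*r + 1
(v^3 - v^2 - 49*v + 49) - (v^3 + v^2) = -2*v^2 - 49*v + 49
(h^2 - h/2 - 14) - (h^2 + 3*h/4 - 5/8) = -5*h/4 - 107/8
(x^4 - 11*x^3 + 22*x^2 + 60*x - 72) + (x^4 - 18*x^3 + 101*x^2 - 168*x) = 2*x^4 - 29*x^3 + 123*x^2 - 108*x - 72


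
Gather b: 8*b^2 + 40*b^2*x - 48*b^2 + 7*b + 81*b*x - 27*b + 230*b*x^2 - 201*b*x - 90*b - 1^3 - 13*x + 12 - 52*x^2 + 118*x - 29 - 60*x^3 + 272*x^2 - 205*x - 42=b^2*(40*x - 40) + b*(230*x^2 - 120*x - 110) - 60*x^3 + 220*x^2 - 100*x - 60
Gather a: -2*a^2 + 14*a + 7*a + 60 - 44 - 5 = -2*a^2 + 21*a + 11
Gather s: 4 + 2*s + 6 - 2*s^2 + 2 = -2*s^2 + 2*s + 12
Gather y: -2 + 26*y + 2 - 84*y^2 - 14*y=-84*y^2 + 12*y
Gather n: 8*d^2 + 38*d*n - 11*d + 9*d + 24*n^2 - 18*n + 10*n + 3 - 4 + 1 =8*d^2 - 2*d + 24*n^2 + n*(38*d - 8)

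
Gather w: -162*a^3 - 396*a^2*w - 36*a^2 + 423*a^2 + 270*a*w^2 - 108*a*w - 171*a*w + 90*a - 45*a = -162*a^3 + 387*a^2 + 270*a*w^2 + 45*a + w*(-396*a^2 - 279*a)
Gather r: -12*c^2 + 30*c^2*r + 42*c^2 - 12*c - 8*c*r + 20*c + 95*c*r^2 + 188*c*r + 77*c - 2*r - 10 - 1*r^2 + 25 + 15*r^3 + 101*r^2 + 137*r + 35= 30*c^2 + 85*c + 15*r^3 + r^2*(95*c + 100) + r*(30*c^2 + 180*c + 135) + 50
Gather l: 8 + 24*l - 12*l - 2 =12*l + 6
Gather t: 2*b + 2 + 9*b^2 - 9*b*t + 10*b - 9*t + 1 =9*b^2 + 12*b + t*(-9*b - 9) + 3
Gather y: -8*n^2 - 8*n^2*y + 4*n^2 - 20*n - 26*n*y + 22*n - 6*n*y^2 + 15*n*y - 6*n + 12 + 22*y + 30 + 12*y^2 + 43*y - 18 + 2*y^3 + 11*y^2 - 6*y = -4*n^2 - 4*n + 2*y^3 + y^2*(23 - 6*n) + y*(-8*n^2 - 11*n + 59) + 24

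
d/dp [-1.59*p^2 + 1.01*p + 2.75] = 1.01 - 3.18*p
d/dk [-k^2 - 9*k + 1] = -2*k - 9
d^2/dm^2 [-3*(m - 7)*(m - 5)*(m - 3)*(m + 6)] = -36*m^2 + 162*m + 114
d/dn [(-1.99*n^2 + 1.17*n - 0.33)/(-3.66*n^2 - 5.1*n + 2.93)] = (14.4312*n^2 - 14.077*n + 1.7451)/(13.3956*n^4 + 37.332*n^3 + 4.5624*n^2 - 29.886*n + 8.5849)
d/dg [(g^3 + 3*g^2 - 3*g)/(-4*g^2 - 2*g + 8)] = (-g^4 - g^3 + 3*g^2/2 + 12*g - 6)/(4*g^4 + 4*g^3 - 15*g^2 - 8*g + 16)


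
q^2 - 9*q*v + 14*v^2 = (q - 7*v)*(q - 2*v)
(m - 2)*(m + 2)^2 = m^3 + 2*m^2 - 4*m - 8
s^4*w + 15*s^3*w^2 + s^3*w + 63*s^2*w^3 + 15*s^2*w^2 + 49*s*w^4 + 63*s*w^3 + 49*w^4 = (s + w)*(s + 7*w)^2*(s*w + w)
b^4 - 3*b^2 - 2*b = b*(b - 2)*(b + 1)^2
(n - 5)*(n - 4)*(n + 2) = n^3 - 7*n^2 + 2*n + 40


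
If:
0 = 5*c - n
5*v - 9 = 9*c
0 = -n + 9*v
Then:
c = -81/56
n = -405/56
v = -45/56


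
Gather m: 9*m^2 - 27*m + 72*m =9*m^2 + 45*m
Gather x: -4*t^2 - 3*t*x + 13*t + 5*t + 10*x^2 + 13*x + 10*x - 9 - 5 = -4*t^2 + 18*t + 10*x^2 + x*(23 - 3*t) - 14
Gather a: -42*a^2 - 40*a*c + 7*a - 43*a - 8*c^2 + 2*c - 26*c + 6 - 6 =-42*a^2 + a*(-40*c - 36) - 8*c^2 - 24*c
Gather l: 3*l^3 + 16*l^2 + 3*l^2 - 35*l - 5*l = 3*l^3 + 19*l^2 - 40*l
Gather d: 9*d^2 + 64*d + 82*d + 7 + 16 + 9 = 9*d^2 + 146*d + 32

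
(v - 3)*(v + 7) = v^2 + 4*v - 21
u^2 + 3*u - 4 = (u - 1)*(u + 4)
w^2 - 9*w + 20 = (w - 5)*(w - 4)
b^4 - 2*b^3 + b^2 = b^2*(b - 1)^2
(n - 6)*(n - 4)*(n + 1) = n^3 - 9*n^2 + 14*n + 24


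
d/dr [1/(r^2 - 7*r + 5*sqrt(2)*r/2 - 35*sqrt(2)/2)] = 2*(-4*r - 5*sqrt(2) + 14)/(2*r^2 - 14*r + 5*sqrt(2)*r - 35*sqrt(2))^2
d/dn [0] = 0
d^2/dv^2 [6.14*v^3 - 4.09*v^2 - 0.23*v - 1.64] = 36.84*v - 8.18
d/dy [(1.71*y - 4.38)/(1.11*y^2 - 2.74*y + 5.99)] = (-1.8981*y^2 + 9.7236*y - 1.7583)/(1.2321*y^4 - 6.0828*y^3 + 20.8054*y^2 - 32.8252*y + 35.8801)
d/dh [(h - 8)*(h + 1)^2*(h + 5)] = 4*h^3 - 3*h^2 - 90*h - 83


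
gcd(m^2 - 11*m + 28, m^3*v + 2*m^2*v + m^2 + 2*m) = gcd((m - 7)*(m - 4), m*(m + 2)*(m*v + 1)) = 1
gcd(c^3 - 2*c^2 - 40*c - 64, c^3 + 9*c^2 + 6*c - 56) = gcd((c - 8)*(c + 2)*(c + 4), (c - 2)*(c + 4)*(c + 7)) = c + 4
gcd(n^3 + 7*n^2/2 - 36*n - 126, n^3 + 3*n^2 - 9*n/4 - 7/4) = n + 7/2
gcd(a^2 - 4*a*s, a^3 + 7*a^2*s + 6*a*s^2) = a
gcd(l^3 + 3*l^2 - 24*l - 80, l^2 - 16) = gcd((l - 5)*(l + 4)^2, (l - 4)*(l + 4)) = l + 4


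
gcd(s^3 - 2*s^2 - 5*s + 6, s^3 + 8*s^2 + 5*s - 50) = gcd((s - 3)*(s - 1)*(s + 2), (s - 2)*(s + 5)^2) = 1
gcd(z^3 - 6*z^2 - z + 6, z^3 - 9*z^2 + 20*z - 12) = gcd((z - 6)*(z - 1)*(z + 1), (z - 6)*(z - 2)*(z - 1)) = z^2 - 7*z + 6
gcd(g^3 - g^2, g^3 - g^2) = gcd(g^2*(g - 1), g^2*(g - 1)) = g^3 - g^2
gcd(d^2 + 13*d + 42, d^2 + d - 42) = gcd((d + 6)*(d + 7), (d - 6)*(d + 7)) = d + 7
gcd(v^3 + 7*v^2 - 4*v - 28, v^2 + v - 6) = v - 2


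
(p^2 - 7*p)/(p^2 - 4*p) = (p - 7)/(p - 4)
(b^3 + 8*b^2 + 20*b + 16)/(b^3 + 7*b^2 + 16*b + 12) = (b + 4)/(b + 3)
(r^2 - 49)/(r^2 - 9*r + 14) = (r + 7)/(r - 2)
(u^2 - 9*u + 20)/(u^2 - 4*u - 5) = (u - 4)/(u + 1)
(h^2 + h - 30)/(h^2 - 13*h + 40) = (h + 6)/(h - 8)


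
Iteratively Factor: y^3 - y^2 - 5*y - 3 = (y - 3)*(y^2 + 2*y + 1) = (y - 3)*(y + 1)*(y + 1)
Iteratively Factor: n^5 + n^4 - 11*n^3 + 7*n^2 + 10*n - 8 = (n - 1)*(n^4 + 2*n^3 - 9*n^2 - 2*n + 8) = (n - 1)*(n + 1)*(n^3 + n^2 - 10*n + 8) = (n - 2)*(n - 1)*(n + 1)*(n^2 + 3*n - 4) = (n - 2)*(n - 1)*(n + 1)*(n + 4)*(n - 1)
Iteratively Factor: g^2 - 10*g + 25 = (g - 5)*(g - 5)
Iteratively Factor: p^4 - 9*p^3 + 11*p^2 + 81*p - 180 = (p - 3)*(p^3 - 6*p^2 - 7*p + 60) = (p - 3)*(p + 3)*(p^2 - 9*p + 20) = (p - 5)*(p - 3)*(p + 3)*(p - 4)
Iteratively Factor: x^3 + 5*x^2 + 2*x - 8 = (x + 4)*(x^2 + x - 2) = (x - 1)*(x + 4)*(x + 2)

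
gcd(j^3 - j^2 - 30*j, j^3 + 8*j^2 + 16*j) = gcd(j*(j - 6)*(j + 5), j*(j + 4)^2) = j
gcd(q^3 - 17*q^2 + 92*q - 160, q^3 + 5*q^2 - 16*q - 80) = q - 4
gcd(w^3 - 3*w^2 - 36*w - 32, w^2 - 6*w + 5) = 1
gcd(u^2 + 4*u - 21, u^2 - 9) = u - 3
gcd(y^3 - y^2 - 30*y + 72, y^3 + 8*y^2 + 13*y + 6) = y + 6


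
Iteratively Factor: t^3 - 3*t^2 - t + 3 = (t - 3)*(t^2 - 1) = (t - 3)*(t + 1)*(t - 1)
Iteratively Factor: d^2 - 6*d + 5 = (d - 5)*(d - 1)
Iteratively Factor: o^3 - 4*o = (o - 2)*(o^2 + 2*o) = (o - 2)*(o + 2)*(o)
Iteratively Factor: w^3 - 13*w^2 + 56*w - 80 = (w - 4)*(w^2 - 9*w + 20) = (w - 5)*(w - 4)*(w - 4)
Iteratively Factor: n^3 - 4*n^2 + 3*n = (n - 3)*(n^2 - n) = n*(n - 3)*(n - 1)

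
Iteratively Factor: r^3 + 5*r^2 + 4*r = (r)*(r^2 + 5*r + 4) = r*(r + 1)*(r + 4)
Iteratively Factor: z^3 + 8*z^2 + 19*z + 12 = (z + 1)*(z^2 + 7*z + 12) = (z + 1)*(z + 4)*(z + 3)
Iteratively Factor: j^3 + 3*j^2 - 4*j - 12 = (j + 3)*(j^2 - 4) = (j + 2)*(j + 3)*(j - 2)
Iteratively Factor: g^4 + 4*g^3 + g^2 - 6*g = (g - 1)*(g^3 + 5*g^2 + 6*g) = (g - 1)*(g + 3)*(g^2 + 2*g) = (g - 1)*(g + 2)*(g + 3)*(g)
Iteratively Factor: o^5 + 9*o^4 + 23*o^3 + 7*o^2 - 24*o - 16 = (o + 1)*(o^4 + 8*o^3 + 15*o^2 - 8*o - 16) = (o + 1)*(o + 4)*(o^3 + 4*o^2 - o - 4) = (o + 1)*(o + 4)^2*(o^2 - 1) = (o + 1)^2*(o + 4)^2*(o - 1)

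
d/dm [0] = 0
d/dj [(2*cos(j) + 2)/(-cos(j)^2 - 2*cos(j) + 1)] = 2*(sin(j)^2 - 2*cos(j) - 4)*sin(j)/(-sin(j)^2 + 2*cos(j))^2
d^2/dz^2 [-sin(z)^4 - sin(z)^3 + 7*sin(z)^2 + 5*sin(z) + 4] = 16*sin(z)^4 + 9*sin(z)^3 - 40*sin(z)^2 - 11*sin(z) + 14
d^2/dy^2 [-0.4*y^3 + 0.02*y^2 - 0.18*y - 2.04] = 0.04 - 2.4*y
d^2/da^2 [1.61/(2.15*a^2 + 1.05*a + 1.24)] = (-14.88445*a^2 - 7.26915*a + 1.61*(4.3*a + 1.05)*(8.6*a + 2.1) - 8.58452)/(2.15*a^2 + 1.05*a + 1.24)^3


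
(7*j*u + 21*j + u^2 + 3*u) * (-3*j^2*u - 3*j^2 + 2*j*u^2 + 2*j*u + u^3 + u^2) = -21*j^3*u^2 - 84*j^3*u - 63*j^3 + 11*j^2*u^3 + 44*j^2*u^2 + 33*j^2*u + 9*j*u^4 + 36*j*u^3 + 27*j*u^2 + u^5 + 4*u^4 + 3*u^3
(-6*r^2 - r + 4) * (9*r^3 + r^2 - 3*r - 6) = -54*r^5 - 15*r^4 + 53*r^3 + 43*r^2 - 6*r - 24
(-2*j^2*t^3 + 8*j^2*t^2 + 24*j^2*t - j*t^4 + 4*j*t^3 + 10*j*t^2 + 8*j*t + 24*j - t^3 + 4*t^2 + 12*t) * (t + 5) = -2*j^2*t^4 - 2*j^2*t^3 + 64*j^2*t^2 + 120*j^2*t - j*t^5 - j*t^4 + 30*j*t^3 + 58*j*t^2 + 64*j*t + 120*j - t^4 - t^3 + 32*t^2 + 60*t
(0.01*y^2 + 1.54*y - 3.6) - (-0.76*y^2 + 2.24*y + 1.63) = 0.77*y^2 - 0.7*y - 5.23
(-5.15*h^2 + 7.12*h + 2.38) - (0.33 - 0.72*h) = -5.15*h^2 + 7.84*h + 2.05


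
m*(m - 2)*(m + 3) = m^3 + m^2 - 6*m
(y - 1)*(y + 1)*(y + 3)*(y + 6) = y^4 + 9*y^3 + 17*y^2 - 9*y - 18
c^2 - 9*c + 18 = (c - 6)*(c - 3)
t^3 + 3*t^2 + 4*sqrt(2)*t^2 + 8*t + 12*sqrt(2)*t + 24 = (t + 3)*(t + 2*sqrt(2))^2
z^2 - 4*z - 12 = (z - 6)*(z + 2)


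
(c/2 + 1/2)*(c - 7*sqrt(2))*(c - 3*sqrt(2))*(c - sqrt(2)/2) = c^4/2 - 21*sqrt(2)*c^3/4 + c^3/2 - 21*sqrt(2)*c^2/4 + 26*c^2 - 21*sqrt(2)*c/2 + 26*c - 21*sqrt(2)/2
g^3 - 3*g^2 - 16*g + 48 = (g - 4)*(g - 3)*(g + 4)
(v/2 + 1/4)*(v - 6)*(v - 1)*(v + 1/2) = v^4/2 - 3*v^3 - 3*v^2/8 + 17*v/8 + 3/4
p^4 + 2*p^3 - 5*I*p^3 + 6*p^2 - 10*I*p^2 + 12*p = p*(p + 2)*(p - 6*I)*(p + I)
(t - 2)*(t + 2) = t^2 - 4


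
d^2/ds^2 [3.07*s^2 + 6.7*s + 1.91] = 6.14000000000000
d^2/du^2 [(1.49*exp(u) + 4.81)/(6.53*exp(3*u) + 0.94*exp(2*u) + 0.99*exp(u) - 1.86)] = (254.139764*exp(6*u) + 1873.362315*exp(5*u) + 287.559114*exp(4*u) + 313.06843*exp(3*u) + 554.850936*exp(2*u) + 41.097183*exp(u) + 14.011938)*exp(u)/(278.445077*exp(9*u) + 120.247338*exp(8*u) + 143.953197*exp(7*u) - 200.64473*exp(6*u) - 46.677861*exp(5*u) - 74.312658*exp(4*u) + 58.358367*exp(3*u) + 4.287114*exp(2*u) + 10.275012*exp(u) - 6.434856)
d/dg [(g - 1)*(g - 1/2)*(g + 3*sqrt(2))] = 3*g^2 - 3*g + 6*sqrt(2)*g - 9*sqrt(2)/2 + 1/2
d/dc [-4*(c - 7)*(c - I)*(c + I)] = -12*c^2 + 56*c - 4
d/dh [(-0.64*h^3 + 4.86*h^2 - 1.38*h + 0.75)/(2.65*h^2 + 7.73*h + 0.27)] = (-1.696*h^4 - 9.8944*h^3 + 40.7064*h^2 - 1.3506*h - 6.1701)/(7.0225*h^4 + 40.969*h^3 + 61.1839*h^2 + 4.1742*h + 0.0729)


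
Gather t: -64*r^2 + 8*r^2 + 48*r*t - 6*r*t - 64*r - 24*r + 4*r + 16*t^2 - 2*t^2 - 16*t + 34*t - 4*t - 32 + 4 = -56*r^2 - 84*r + 14*t^2 + t*(42*r + 14) - 28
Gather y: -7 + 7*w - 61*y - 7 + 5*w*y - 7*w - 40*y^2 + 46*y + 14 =-40*y^2 + y*(5*w - 15)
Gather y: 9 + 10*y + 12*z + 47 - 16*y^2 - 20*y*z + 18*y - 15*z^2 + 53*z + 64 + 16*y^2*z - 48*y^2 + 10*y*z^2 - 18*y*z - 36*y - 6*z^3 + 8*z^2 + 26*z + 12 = y^2*(16*z - 64) + y*(10*z^2 - 38*z - 8) - 6*z^3 - 7*z^2 + 91*z + 132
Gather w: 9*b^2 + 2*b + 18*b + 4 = 9*b^2 + 20*b + 4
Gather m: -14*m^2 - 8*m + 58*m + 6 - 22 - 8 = -14*m^2 + 50*m - 24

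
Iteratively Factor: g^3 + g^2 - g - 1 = (g + 1)*(g^2 - 1) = (g + 1)^2*(g - 1)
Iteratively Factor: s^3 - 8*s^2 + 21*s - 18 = (s - 2)*(s^2 - 6*s + 9) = (s - 3)*(s - 2)*(s - 3)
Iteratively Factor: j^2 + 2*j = (j)*(j + 2)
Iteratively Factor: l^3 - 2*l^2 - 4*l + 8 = (l - 2)*(l^2 - 4) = (l - 2)^2*(l + 2)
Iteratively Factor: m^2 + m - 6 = (m + 3)*(m - 2)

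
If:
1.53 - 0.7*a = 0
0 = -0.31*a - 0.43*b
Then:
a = 2.19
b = -1.58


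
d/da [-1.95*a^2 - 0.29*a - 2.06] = -3.9*a - 0.29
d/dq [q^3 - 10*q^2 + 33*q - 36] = 3*q^2 - 20*q + 33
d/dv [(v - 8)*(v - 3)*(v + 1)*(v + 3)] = 4*v^3 - 21*v^2 - 34*v + 63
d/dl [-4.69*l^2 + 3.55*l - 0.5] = 3.55 - 9.38*l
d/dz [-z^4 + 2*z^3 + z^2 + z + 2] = -4*z^3 + 6*z^2 + 2*z + 1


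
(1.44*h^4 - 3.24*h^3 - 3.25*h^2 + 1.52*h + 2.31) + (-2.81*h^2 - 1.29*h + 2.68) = 1.44*h^4 - 3.24*h^3 - 6.06*h^2 + 0.23*h + 4.99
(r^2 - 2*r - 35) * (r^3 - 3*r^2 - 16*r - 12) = r^5 - 5*r^4 - 45*r^3 + 125*r^2 + 584*r + 420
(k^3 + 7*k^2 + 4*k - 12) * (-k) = -k^4 - 7*k^3 - 4*k^2 + 12*k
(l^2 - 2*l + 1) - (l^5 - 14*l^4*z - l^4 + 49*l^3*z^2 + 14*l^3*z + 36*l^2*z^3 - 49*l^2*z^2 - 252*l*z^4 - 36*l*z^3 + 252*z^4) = -l^5 + 14*l^4*z + l^4 - 49*l^3*z^2 - 14*l^3*z - 36*l^2*z^3 + 49*l^2*z^2 + l^2 + 252*l*z^4 + 36*l*z^3 - 2*l - 252*z^4 + 1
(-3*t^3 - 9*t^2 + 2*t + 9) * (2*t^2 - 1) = -6*t^5 - 18*t^4 + 7*t^3 + 27*t^2 - 2*t - 9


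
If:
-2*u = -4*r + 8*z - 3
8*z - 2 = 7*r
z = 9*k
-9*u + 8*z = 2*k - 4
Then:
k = 61/2924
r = -52/731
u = 887/1462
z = 549/2924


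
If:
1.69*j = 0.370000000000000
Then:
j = 0.22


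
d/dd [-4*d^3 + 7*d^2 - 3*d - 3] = -12*d^2 + 14*d - 3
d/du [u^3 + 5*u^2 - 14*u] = 3*u^2 + 10*u - 14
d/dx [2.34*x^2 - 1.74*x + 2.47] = 4.68*x - 1.74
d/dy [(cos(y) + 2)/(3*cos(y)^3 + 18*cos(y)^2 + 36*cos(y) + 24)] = 2*sin(y)/(3*(cos(y) + 2)^3)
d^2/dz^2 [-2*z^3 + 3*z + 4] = -12*z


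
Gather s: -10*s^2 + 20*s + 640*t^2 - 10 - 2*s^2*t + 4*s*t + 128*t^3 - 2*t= s^2*(-2*t - 10) + s*(4*t + 20) + 128*t^3 + 640*t^2 - 2*t - 10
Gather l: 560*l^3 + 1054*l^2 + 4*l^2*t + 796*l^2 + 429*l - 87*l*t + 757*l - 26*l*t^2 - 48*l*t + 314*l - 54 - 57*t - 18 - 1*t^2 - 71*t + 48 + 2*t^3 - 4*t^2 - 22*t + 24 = 560*l^3 + l^2*(4*t + 1850) + l*(-26*t^2 - 135*t + 1500) + 2*t^3 - 5*t^2 - 150*t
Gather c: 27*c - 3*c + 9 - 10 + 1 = 24*c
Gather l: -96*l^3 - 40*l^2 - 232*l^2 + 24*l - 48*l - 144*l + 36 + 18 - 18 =-96*l^3 - 272*l^2 - 168*l + 36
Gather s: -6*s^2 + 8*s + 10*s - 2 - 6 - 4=-6*s^2 + 18*s - 12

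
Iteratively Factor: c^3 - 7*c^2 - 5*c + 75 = (c + 3)*(c^2 - 10*c + 25) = (c - 5)*(c + 3)*(c - 5)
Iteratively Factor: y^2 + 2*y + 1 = (y + 1)*(y + 1)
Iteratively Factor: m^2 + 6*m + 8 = (m + 2)*(m + 4)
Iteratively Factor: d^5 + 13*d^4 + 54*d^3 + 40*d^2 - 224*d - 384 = (d - 2)*(d^4 + 15*d^3 + 84*d^2 + 208*d + 192) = (d - 2)*(d + 4)*(d^3 + 11*d^2 + 40*d + 48) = (d - 2)*(d + 4)^2*(d^2 + 7*d + 12) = (d - 2)*(d + 3)*(d + 4)^2*(d + 4)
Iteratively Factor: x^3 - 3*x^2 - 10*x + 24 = (x - 4)*(x^2 + x - 6) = (x - 4)*(x + 3)*(x - 2)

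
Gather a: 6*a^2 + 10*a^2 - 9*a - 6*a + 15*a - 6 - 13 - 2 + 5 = 16*a^2 - 16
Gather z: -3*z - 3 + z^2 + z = z^2 - 2*z - 3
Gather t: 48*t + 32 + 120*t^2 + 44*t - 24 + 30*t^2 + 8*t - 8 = 150*t^2 + 100*t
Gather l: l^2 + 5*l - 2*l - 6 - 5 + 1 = l^2 + 3*l - 10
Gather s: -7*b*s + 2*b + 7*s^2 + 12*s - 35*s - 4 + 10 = 2*b + 7*s^2 + s*(-7*b - 23) + 6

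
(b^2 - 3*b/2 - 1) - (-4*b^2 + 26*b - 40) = 5*b^2 - 55*b/2 + 39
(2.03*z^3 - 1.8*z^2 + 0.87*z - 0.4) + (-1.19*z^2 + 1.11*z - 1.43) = 2.03*z^3 - 2.99*z^2 + 1.98*z - 1.83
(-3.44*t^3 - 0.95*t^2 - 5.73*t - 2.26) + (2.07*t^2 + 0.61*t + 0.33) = -3.44*t^3 + 1.12*t^2 - 5.12*t - 1.93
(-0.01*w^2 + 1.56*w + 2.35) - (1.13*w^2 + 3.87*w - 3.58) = -1.14*w^2 - 2.31*w + 5.93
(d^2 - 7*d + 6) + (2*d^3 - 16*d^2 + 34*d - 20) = 2*d^3 - 15*d^2 + 27*d - 14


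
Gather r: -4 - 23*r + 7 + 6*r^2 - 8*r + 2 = 6*r^2 - 31*r + 5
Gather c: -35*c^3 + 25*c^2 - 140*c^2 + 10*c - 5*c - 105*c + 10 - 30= -35*c^3 - 115*c^2 - 100*c - 20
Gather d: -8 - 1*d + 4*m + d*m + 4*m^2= d*(m - 1) + 4*m^2 + 4*m - 8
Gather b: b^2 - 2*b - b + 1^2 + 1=b^2 - 3*b + 2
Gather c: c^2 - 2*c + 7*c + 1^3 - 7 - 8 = c^2 + 5*c - 14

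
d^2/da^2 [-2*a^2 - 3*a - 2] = -4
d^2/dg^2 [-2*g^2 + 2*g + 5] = -4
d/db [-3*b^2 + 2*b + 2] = 2 - 6*b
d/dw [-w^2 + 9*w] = 9 - 2*w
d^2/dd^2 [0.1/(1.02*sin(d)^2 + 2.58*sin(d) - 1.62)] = (-0.41616*sin(d)^4 - 0.78948*sin(d)^3 - 0.70236*sin(d)^2 + 1.161*sin(d) + 1.66176)/(1.02*sin(d)^2 + 2.58*sin(d) - 1.62)^3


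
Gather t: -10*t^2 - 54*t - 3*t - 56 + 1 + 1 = -10*t^2 - 57*t - 54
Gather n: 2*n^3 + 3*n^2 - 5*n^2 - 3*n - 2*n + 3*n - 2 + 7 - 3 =2*n^3 - 2*n^2 - 2*n + 2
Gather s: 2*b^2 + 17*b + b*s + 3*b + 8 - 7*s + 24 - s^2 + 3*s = 2*b^2 + 20*b - s^2 + s*(b - 4) + 32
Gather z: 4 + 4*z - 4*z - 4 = 0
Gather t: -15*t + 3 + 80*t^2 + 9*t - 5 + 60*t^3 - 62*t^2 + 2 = 60*t^3 + 18*t^2 - 6*t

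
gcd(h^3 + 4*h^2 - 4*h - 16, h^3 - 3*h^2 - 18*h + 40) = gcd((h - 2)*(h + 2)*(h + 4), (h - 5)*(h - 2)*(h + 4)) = h^2 + 2*h - 8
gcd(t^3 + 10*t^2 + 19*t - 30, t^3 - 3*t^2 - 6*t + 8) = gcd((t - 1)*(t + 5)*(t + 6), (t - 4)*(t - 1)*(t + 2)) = t - 1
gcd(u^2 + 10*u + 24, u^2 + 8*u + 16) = u + 4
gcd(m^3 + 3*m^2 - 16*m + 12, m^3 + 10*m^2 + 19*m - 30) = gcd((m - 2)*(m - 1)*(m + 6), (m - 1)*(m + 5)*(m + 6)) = m^2 + 5*m - 6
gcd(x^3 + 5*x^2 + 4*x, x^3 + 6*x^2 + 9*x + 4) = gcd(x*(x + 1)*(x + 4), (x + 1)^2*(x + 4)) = x^2 + 5*x + 4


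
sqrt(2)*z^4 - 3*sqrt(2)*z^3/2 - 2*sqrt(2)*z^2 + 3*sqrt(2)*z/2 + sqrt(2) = (z - 2)*(z - 1)*(z + 1)*(sqrt(2)*z + sqrt(2)/2)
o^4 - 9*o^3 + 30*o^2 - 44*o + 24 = (o - 3)*(o - 2)^3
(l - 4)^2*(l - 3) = l^3 - 11*l^2 + 40*l - 48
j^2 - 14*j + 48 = (j - 8)*(j - 6)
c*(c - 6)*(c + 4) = c^3 - 2*c^2 - 24*c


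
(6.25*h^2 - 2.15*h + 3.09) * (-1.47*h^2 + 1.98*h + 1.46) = -9.1875*h^4 + 15.5355*h^3 + 0.3257*h^2 + 2.9792*h + 4.5114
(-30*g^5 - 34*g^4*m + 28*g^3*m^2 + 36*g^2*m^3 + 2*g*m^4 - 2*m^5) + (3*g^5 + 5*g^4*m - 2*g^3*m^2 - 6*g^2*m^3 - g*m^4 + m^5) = -27*g^5 - 29*g^4*m + 26*g^3*m^2 + 30*g^2*m^3 + g*m^4 - m^5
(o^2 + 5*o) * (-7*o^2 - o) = -7*o^4 - 36*o^3 - 5*o^2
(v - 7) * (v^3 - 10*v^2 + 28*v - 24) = v^4 - 17*v^3 + 98*v^2 - 220*v + 168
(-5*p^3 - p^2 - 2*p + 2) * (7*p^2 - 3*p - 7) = -35*p^5 + 8*p^4 + 24*p^3 + 27*p^2 + 8*p - 14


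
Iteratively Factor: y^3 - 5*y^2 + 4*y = (y)*(y^2 - 5*y + 4) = y*(y - 4)*(y - 1)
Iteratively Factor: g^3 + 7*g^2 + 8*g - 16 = (g + 4)*(g^2 + 3*g - 4) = (g + 4)^2*(g - 1)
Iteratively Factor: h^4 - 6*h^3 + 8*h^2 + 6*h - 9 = (h - 1)*(h^3 - 5*h^2 + 3*h + 9) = (h - 1)*(h + 1)*(h^2 - 6*h + 9) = (h - 3)*(h - 1)*(h + 1)*(h - 3)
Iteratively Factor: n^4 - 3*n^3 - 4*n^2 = (n)*(n^3 - 3*n^2 - 4*n) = n^2*(n^2 - 3*n - 4) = n^2*(n + 1)*(n - 4)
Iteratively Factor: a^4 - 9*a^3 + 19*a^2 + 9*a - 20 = (a - 4)*(a^3 - 5*a^2 - a + 5) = (a - 4)*(a + 1)*(a^2 - 6*a + 5) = (a - 5)*(a - 4)*(a + 1)*(a - 1)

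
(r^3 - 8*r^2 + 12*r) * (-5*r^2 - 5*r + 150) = -5*r^5 + 35*r^4 + 130*r^3 - 1260*r^2 + 1800*r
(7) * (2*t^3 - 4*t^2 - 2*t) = 14*t^3 - 28*t^2 - 14*t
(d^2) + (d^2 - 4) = 2*d^2 - 4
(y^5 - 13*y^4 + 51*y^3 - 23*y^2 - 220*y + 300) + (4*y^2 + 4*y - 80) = y^5 - 13*y^4 + 51*y^3 - 19*y^2 - 216*y + 220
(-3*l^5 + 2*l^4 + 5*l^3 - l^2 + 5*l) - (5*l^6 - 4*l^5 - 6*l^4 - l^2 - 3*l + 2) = -5*l^6 + l^5 + 8*l^4 + 5*l^3 + 8*l - 2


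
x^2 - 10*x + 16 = (x - 8)*(x - 2)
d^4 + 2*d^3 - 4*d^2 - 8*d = d*(d - 2)*(d + 2)^2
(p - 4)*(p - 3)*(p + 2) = p^3 - 5*p^2 - 2*p + 24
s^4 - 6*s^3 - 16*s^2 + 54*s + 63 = (s - 7)*(s - 3)*(s + 1)*(s + 3)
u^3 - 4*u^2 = u^2*(u - 4)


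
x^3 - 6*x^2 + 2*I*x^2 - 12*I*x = x*(x - 6)*(x + 2*I)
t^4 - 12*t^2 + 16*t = t*(t - 2)^2*(t + 4)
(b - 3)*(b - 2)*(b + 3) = b^3 - 2*b^2 - 9*b + 18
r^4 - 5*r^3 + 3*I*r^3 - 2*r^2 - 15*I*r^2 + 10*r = r*(r - 5)*(r + I)*(r + 2*I)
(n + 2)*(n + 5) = n^2 + 7*n + 10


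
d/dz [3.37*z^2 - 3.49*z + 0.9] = 6.74*z - 3.49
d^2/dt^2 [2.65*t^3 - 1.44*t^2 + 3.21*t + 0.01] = 15.9*t - 2.88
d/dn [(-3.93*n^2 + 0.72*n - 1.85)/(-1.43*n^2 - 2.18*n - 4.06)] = (9.597*n^2 + 26.6206*n - 6.9562)/(2.0449*n^4 + 6.2348*n^3 + 16.364*n^2 + 17.7016*n + 16.4836)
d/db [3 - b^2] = -2*b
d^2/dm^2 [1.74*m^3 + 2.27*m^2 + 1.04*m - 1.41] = 10.44*m + 4.54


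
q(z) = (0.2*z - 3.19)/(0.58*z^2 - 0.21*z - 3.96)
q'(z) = (0.21 - 1.16*z)*(0.2*z - 3.19)/(0.58*z^2 - 0.21*z - 3.96)^2 + 0.2/(0.58*z^2 - 0.21*z - 3.96) = (-0.116*z^2 + 3.7004*z - 1.4619)/(0.3364*z^4 - 0.2436*z^3 - 4.5495*z^2 + 1.6632*z + 15.6816)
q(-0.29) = 0.84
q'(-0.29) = -0.17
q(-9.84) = -0.10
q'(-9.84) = -0.02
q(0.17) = 0.79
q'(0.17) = -0.05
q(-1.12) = 1.14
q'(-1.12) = -0.64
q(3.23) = -1.80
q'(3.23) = 4.65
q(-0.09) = 0.81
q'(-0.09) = -0.12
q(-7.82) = -0.14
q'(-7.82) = -0.03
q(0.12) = 0.80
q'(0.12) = -0.06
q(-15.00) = -0.05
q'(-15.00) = -0.00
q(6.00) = -0.13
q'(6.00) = 0.07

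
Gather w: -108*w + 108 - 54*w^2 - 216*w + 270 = -54*w^2 - 324*w + 378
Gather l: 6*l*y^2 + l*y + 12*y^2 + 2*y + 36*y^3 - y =l*(6*y^2 + y) + 36*y^3 + 12*y^2 + y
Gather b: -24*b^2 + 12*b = -24*b^2 + 12*b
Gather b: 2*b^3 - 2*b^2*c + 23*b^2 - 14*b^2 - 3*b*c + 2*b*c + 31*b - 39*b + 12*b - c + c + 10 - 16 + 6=2*b^3 + b^2*(9 - 2*c) + b*(4 - c)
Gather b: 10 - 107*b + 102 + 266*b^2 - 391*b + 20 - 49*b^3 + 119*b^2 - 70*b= -49*b^3 + 385*b^2 - 568*b + 132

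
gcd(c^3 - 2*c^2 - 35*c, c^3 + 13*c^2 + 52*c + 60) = c + 5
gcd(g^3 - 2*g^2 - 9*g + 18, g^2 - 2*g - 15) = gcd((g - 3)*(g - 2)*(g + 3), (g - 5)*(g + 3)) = g + 3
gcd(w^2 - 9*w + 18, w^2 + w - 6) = 1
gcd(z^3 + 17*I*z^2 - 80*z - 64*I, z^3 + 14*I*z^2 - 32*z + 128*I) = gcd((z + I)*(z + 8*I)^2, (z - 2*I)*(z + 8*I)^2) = z^2 + 16*I*z - 64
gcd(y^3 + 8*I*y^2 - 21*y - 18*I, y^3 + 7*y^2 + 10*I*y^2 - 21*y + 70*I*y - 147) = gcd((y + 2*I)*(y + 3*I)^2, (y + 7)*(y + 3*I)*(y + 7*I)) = y + 3*I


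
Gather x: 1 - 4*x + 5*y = -4*x + 5*y + 1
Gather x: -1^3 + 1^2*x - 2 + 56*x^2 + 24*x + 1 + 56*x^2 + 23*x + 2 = 112*x^2 + 48*x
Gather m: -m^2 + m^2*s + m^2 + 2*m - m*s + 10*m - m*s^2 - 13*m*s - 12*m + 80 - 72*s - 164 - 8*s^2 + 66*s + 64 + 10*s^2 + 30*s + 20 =m^2*s + m*(-s^2 - 14*s) + 2*s^2 + 24*s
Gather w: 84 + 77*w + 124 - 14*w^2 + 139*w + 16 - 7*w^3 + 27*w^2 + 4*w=-7*w^3 + 13*w^2 + 220*w + 224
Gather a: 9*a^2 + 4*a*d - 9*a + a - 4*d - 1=9*a^2 + a*(4*d - 8) - 4*d - 1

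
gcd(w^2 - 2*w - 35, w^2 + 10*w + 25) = w + 5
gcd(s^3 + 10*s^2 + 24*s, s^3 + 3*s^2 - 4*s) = s^2 + 4*s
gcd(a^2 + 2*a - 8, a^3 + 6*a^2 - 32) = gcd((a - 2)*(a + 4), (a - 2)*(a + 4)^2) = a^2 + 2*a - 8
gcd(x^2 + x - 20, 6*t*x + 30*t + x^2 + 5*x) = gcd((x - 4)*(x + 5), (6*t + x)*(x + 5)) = x + 5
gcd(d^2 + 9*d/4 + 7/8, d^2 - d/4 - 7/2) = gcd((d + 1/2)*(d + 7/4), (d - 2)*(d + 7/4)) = d + 7/4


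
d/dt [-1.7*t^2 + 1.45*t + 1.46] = 1.45 - 3.4*t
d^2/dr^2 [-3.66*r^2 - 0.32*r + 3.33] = -7.32000000000000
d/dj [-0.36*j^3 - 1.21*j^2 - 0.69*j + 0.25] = -1.08*j^2 - 2.42*j - 0.69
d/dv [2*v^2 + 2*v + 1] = 4*v + 2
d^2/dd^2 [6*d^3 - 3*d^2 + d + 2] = 36*d - 6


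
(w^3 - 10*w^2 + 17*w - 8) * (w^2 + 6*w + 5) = w^5 - 4*w^4 - 38*w^3 + 44*w^2 + 37*w - 40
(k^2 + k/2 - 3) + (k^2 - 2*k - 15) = 2*k^2 - 3*k/2 - 18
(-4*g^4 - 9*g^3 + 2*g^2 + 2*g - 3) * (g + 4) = -4*g^5 - 25*g^4 - 34*g^3 + 10*g^2 + 5*g - 12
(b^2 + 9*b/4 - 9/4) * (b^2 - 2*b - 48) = b^4 + b^3/4 - 219*b^2/4 - 207*b/2 + 108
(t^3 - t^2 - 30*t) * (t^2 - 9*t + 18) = t^5 - 10*t^4 - 3*t^3 + 252*t^2 - 540*t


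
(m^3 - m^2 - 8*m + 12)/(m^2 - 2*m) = m + 1 - 6/m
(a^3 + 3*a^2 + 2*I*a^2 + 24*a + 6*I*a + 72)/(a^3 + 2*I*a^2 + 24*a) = (a + 3)/a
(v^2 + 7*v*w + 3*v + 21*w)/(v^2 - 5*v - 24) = (v + 7*w)/(v - 8)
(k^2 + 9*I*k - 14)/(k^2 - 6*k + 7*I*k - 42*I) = (k + 2*I)/(k - 6)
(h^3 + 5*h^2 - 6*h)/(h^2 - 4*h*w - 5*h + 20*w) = h*(h^2 + 5*h - 6)/(h^2 - 4*h*w - 5*h + 20*w)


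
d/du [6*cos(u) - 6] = -6*sin(u)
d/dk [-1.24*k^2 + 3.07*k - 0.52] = 3.07 - 2.48*k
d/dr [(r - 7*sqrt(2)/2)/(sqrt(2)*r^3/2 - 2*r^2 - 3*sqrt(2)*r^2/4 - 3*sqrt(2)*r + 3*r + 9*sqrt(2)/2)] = 2*(-4*sqrt(2)*r^3 + 3*sqrt(2)*r^2 + 50*r^2 - 56*sqrt(2)*r - 42*r - 84 + 60*sqrt(2))/(4*r^6 - 16*sqrt(2)*r^5 - 12*r^5 - 7*r^4 + 48*sqrt(2)*r^4 + 48*r^3 + 60*sqrt(2)*r^3 - 288*sqrt(2)*r^2 + 108*r^2 - 432*r + 216*sqrt(2)*r + 324)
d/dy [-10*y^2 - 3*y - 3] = -20*y - 3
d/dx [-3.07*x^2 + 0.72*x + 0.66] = 0.72 - 6.14*x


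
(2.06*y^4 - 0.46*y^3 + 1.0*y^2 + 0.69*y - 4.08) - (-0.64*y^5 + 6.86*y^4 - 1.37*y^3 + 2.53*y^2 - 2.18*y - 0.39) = 0.64*y^5 - 4.8*y^4 + 0.91*y^3 - 1.53*y^2 + 2.87*y - 3.69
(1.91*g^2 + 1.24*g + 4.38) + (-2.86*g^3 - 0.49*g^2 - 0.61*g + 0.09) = -2.86*g^3 + 1.42*g^2 + 0.63*g + 4.47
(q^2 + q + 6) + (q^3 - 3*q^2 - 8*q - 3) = q^3 - 2*q^2 - 7*q + 3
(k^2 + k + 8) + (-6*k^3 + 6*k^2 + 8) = -6*k^3 + 7*k^2 + k + 16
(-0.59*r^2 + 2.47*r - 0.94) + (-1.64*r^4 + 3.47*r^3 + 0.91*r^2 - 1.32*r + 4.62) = -1.64*r^4 + 3.47*r^3 + 0.32*r^2 + 1.15*r + 3.68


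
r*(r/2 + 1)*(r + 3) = r^3/2 + 5*r^2/2 + 3*r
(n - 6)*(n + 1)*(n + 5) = n^3 - 31*n - 30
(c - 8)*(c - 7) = c^2 - 15*c + 56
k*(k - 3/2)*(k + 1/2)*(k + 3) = k^4 + 2*k^3 - 15*k^2/4 - 9*k/4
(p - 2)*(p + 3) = p^2 + p - 6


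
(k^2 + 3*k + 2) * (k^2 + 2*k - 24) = k^4 + 5*k^3 - 16*k^2 - 68*k - 48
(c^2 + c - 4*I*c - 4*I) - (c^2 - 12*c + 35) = 13*c - 4*I*c - 35 - 4*I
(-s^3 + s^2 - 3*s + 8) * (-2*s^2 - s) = 2*s^5 - s^4 + 5*s^3 - 13*s^2 - 8*s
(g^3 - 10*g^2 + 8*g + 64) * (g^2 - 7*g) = g^5 - 17*g^4 + 78*g^3 + 8*g^2 - 448*g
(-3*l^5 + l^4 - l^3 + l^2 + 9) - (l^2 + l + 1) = -3*l^5 + l^4 - l^3 - l + 8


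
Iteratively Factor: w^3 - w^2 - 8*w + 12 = (w - 2)*(w^2 + w - 6) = (w - 2)*(w + 3)*(w - 2)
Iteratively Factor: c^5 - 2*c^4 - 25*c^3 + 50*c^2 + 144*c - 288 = (c + 3)*(c^4 - 5*c^3 - 10*c^2 + 80*c - 96) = (c + 3)*(c + 4)*(c^3 - 9*c^2 + 26*c - 24) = (c - 2)*(c + 3)*(c + 4)*(c^2 - 7*c + 12) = (c - 4)*(c - 2)*(c + 3)*(c + 4)*(c - 3)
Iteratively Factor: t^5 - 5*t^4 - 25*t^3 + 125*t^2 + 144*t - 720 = (t + 3)*(t^4 - 8*t^3 - t^2 + 128*t - 240) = (t + 3)*(t + 4)*(t^3 - 12*t^2 + 47*t - 60) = (t - 5)*(t + 3)*(t + 4)*(t^2 - 7*t + 12) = (t - 5)*(t - 4)*(t + 3)*(t + 4)*(t - 3)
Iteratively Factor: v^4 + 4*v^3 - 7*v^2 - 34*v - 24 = (v + 4)*(v^3 - 7*v - 6) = (v + 2)*(v + 4)*(v^2 - 2*v - 3) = (v + 1)*(v + 2)*(v + 4)*(v - 3)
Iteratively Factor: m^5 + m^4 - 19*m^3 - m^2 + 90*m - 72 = (m - 2)*(m^4 + 3*m^3 - 13*m^2 - 27*m + 36) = (m - 2)*(m - 1)*(m^3 + 4*m^2 - 9*m - 36) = (m - 2)*(m - 1)*(m + 4)*(m^2 - 9) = (m - 2)*(m - 1)*(m + 3)*(m + 4)*(m - 3)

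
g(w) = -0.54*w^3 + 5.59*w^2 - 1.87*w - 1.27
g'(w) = -1.62*w^2 + 11.18*w - 1.87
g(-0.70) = 2.96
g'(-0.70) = -10.49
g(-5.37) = 253.59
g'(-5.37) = -108.62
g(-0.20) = -0.67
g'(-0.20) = -4.17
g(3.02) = 29.19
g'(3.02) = 17.12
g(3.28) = 33.68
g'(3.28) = 17.37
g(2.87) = 26.64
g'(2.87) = 16.87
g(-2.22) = 36.34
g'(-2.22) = -34.67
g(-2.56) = 49.21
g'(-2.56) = -41.11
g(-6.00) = 327.83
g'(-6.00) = -127.27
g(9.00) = 41.03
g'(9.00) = -32.47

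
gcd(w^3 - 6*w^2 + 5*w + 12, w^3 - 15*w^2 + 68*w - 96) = w^2 - 7*w + 12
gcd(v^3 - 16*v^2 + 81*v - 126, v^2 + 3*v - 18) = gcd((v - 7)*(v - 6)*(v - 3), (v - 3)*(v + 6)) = v - 3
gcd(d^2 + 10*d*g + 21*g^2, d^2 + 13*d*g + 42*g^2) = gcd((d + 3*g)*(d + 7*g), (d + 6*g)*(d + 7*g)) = d + 7*g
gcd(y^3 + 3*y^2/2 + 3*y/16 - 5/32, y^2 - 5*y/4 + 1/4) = y - 1/4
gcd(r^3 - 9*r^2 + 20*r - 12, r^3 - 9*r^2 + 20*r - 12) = r^3 - 9*r^2 + 20*r - 12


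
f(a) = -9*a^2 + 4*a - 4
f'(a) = 4 - 18*a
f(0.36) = -3.73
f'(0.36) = -2.48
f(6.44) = -351.50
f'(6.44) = -111.92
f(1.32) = -14.40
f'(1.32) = -19.76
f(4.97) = -206.43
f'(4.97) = -85.46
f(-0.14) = -4.74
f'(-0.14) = 6.52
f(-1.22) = -22.28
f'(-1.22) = 25.96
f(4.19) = -145.24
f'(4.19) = -71.42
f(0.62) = -4.98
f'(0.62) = -7.16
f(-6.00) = -352.00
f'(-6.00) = 112.00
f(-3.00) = -97.00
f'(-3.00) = 58.00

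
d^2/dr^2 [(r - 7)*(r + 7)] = 2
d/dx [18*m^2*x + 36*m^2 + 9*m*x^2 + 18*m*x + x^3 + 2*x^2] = 18*m^2 + 18*m*x + 18*m + 3*x^2 + 4*x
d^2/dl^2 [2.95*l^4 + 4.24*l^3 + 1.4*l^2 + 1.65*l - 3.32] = 35.4*l^2 + 25.44*l + 2.8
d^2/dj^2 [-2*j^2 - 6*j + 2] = -4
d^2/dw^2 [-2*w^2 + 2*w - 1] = -4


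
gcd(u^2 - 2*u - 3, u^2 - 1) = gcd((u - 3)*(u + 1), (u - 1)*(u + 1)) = u + 1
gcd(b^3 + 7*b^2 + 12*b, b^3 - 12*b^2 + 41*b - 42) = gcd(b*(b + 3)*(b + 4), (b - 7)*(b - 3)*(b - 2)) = 1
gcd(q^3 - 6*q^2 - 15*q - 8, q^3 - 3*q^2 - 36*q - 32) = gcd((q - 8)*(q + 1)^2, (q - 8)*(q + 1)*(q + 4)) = q^2 - 7*q - 8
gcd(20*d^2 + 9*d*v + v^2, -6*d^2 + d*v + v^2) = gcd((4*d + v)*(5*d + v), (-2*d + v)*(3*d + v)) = 1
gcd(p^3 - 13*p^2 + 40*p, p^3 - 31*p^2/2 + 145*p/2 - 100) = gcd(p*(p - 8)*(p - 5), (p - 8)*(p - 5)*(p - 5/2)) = p^2 - 13*p + 40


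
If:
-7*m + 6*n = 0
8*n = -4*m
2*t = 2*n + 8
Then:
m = 0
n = 0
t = 4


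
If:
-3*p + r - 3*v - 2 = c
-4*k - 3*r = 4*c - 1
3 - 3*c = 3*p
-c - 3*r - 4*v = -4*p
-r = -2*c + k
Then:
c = 45/179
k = -271/179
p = 134/179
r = 361/179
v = -148/179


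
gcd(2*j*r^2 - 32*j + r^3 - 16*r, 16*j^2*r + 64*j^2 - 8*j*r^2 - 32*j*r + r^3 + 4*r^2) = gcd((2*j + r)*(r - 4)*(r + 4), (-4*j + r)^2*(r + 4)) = r + 4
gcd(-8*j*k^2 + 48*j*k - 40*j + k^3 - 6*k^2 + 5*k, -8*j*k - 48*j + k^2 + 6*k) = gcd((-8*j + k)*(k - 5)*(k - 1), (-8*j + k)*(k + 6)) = 8*j - k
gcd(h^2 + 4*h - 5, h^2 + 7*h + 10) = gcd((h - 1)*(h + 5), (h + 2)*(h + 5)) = h + 5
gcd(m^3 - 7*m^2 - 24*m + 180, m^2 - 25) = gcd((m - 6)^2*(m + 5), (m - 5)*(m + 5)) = m + 5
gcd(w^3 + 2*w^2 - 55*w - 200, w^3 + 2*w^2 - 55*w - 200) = w^3 + 2*w^2 - 55*w - 200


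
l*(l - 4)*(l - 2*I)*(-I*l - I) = -I*l^4 - 2*l^3 + 3*I*l^3 + 6*l^2 + 4*I*l^2 + 8*l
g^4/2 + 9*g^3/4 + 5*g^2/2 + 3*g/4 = g*(g/2 + 1/2)*(g + 1/2)*(g + 3)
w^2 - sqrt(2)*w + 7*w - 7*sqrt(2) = (w + 7)*(w - sqrt(2))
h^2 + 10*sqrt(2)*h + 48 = (h + 4*sqrt(2))*(h + 6*sqrt(2))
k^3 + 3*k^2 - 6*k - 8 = (k - 2)*(k + 1)*(k + 4)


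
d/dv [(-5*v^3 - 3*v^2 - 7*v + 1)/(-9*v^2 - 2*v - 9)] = (45*v^4 + 20*v^3 + 78*v^2 + 72*v + 65)/(81*v^4 + 36*v^3 + 166*v^2 + 36*v + 81)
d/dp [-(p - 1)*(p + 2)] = -2*p - 1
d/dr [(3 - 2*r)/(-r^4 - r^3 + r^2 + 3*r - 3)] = (-6*r^4 + 8*r^3 + 11*r^2 - 6*r - 3)/(r^8 + 2*r^7 - r^6 - 8*r^5 + r^4 + 12*r^3 + 3*r^2 - 18*r + 9)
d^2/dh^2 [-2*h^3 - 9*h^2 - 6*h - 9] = -12*h - 18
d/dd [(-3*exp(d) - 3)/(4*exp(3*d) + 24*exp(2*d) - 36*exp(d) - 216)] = 3*(3*(exp(d) + 1)*(exp(2*d) + 4*exp(d) - 3) - exp(3*d) - 6*exp(2*d) + 9*exp(d) + 54)*exp(d)/(4*(exp(3*d) + 6*exp(2*d) - 9*exp(d) - 54)^2)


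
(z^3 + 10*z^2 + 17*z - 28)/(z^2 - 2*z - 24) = (z^2 + 6*z - 7)/(z - 6)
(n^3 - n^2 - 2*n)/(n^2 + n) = n - 2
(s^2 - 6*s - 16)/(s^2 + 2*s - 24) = (s^2 - 6*s - 16)/(s^2 + 2*s - 24)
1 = 1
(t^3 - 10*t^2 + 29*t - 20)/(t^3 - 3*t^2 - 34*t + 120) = (t - 1)/(t + 6)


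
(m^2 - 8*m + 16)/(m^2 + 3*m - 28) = (m - 4)/(m + 7)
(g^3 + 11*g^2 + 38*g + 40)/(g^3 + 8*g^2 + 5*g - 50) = (g^2 + 6*g + 8)/(g^2 + 3*g - 10)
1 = 1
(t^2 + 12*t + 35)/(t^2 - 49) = (t + 5)/(t - 7)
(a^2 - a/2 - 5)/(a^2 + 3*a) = (a^2 - a/2 - 5)/(a*(a + 3))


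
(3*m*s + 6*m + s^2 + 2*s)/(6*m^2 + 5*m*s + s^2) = (s + 2)/(2*m + s)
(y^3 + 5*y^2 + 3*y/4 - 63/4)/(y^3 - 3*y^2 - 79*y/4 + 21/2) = (2*y^2 + 3*y - 9)/(2*y^2 - 13*y + 6)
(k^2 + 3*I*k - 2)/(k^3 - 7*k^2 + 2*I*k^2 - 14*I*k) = (k + I)/(k*(k - 7))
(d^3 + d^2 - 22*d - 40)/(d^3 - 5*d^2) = 1 + 6/d + 8/d^2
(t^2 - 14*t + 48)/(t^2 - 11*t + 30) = (t - 8)/(t - 5)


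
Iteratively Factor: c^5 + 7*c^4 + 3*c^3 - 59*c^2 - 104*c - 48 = (c - 3)*(c^4 + 10*c^3 + 33*c^2 + 40*c + 16) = (c - 3)*(c + 4)*(c^3 + 6*c^2 + 9*c + 4) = (c - 3)*(c + 4)^2*(c^2 + 2*c + 1) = (c - 3)*(c + 1)*(c + 4)^2*(c + 1)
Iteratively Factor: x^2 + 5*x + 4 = (x + 1)*(x + 4)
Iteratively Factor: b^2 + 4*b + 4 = (b + 2)*(b + 2)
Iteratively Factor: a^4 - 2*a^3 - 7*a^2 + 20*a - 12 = (a - 1)*(a^3 - a^2 - 8*a + 12) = (a - 1)*(a + 3)*(a^2 - 4*a + 4) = (a - 2)*(a - 1)*(a + 3)*(a - 2)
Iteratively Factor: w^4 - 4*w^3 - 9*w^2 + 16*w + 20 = (w - 5)*(w^3 + w^2 - 4*w - 4) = (w - 5)*(w + 2)*(w^2 - w - 2) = (w - 5)*(w + 1)*(w + 2)*(w - 2)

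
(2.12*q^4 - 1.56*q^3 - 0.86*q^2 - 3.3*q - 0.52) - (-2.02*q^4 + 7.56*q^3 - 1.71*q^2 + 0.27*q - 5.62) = 4.14*q^4 - 9.12*q^3 + 0.85*q^2 - 3.57*q + 5.1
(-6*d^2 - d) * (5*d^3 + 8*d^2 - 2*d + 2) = -30*d^5 - 53*d^4 + 4*d^3 - 10*d^2 - 2*d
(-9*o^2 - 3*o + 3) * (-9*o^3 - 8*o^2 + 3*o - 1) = 81*o^5 + 99*o^4 - 30*o^3 - 24*o^2 + 12*o - 3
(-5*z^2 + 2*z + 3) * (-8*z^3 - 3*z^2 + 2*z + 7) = 40*z^5 - z^4 - 40*z^3 - 40*z^2 + 20*z + 21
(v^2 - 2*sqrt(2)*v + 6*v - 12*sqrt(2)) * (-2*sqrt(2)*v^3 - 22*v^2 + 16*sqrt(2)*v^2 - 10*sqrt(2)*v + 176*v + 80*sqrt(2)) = -2*sqrt(2)*v^5 - 14*v^4 + 4*sqrt(2)*v^4 + 28*v^3 + 130*sqrt(2)*v^3 - 68*sqrt(2)*v^2 + 712*v^2 - 1632*sqrt(2)*v - 80*v - 1920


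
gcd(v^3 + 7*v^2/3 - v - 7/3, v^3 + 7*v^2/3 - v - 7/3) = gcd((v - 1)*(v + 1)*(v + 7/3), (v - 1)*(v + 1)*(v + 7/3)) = v^3 + 7*v^2/3 - v - 7/3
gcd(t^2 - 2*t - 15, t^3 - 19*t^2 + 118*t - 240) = t - 5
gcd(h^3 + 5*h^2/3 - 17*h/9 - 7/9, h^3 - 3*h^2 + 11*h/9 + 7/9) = h^2 - 2*h/3 - 1/3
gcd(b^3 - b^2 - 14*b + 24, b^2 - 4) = b - 2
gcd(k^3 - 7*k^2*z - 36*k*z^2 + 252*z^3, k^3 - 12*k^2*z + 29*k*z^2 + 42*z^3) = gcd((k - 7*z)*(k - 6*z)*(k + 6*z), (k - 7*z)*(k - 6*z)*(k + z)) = k^2 - 13*k*z + 42*z^2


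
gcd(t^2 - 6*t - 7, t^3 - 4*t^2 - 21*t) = t - 7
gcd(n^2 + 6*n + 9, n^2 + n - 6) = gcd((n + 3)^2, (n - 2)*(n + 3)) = n + 3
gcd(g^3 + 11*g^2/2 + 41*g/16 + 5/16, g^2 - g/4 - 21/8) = 1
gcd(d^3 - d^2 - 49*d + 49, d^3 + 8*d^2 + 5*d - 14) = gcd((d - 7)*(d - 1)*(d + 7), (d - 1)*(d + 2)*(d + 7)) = d^2 + 6*d - 7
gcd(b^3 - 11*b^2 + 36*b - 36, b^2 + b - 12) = b - 3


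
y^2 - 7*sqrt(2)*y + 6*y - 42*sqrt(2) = (y + 6)*(y - 7*sqrt(2))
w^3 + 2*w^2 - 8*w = w*(w - 2)*(w + 4)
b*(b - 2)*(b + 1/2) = b^3 - 3*b^2/2 - b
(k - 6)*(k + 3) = k^2 - 3*k - 18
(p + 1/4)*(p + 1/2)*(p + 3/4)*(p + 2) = p^4 + 7*p^3/2 + 59*p^2/16 + 47*p/32 + 3/16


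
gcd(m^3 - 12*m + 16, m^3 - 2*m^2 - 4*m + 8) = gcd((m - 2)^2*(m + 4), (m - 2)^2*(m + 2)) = m^2 - 4*m + 4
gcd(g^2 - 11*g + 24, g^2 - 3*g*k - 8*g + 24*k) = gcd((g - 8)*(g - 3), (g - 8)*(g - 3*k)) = g - 8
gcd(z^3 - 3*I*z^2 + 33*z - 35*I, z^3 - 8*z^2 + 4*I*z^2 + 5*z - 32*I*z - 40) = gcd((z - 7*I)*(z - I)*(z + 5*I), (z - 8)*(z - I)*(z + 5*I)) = z^2 + 4*I*z + 5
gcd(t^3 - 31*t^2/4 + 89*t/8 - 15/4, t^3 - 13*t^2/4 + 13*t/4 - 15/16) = t^2 - 7*t/4 + 5/8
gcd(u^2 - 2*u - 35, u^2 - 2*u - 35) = u^2 - 2*u - 35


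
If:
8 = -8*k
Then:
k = -1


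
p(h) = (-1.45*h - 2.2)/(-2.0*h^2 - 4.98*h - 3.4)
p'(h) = (-1.45*h - 2.2)*(4.0*h + 4.98)/(-2.0*h^2 - 4.98*h - 3.4)^2 - 1.45/(-2.0*h^2 - 4.98*h - 3.4) = (2.9*h^2 + 7.221*h - (1.45*h + 2.2)*(4.0*h + 4.98) + 4.93)/(2.0*h^2 + 4.98*h + 3.4)^2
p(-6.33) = -0.13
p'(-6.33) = -0.02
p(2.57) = 0.20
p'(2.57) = -0.06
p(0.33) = 0.51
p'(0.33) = -0.33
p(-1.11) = 1.76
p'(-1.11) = 1.49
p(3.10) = 0.18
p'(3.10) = -0.04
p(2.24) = 0.22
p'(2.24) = -0.07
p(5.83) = 0.11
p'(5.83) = -0.02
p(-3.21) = -0.31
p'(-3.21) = -0.12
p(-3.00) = -0.33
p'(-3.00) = -0.14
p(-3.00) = -0.33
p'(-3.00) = -0.14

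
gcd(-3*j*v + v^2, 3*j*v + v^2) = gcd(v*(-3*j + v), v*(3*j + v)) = v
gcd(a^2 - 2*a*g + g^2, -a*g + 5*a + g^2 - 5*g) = a - g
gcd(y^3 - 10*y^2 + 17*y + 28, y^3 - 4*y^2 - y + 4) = y^2 - 3*y - 4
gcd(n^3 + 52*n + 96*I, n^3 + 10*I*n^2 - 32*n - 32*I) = n + 2*I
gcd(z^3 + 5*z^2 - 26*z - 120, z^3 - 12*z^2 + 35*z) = z - 5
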